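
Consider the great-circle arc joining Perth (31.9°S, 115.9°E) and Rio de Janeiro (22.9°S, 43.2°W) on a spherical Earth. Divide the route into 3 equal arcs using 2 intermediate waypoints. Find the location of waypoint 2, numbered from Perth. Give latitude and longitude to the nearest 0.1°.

Convert each endpoint to a unit vector on the sphere (x = cos φ cos λ, y = cos φ sin λ, z = sin φ).
The central angle between the endpoints is δ = arccos(p₁·p₂) ≈ 2.123 rad (121.7°).
Interpolate at f = 2/3 with slerp weights a = sin((1−f)δ)/sin δ ≈ 0.764, b = sin(fδ)/sin δ ≈ 1.161.
p = a·p₁ + b·p₂ ≈ (0.496, -0.149, -0.855); φ = arcsin(p_z) ≈ -58.80°, λ = atan2(p_y, p_x) ≈ -16.67°.

≈ 58.8°S, 16.7°W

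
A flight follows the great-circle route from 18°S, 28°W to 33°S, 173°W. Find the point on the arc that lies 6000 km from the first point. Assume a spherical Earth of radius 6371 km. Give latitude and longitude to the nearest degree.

Write both endpoints as unit vectors p₁, p₂ with components (cos φ cos λ, cos φ sin λ, sin φ).
The central angle between the endpoints is δ = arccos(p₁·p₂) ≈ 2.077 rad (119.0°). The total great-circle distance is δ·R ≈ 2.077 × 6371 ≈ 13234 km, so the target fraction is f = 6000/13234 ≈ 0.453.
Interpolate at f ≈ 0.453 with slerp weights a = sin((1−f)δ)/sin δ ≈ 1.037, b = sin(fδ)/sin δ ≈ 0.925.
p = a·p₁ + b·p₂ ≈ (0.101, -0.557, -0.824); φ = arcsin(p_z) ≈ -55.49°, λ = atan2(p_y, p_x) ≈ -79.73°.

≈ 55°S, 80°W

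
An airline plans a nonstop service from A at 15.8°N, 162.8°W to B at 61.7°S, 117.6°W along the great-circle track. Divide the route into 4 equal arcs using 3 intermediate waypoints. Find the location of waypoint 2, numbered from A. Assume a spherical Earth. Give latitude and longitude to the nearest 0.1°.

≈ 24.4°S, 148.3°W

Write both endpoints as unit vectors p₁, p₂ with components (cos φ cos λ, cos φ sin λ, sin φ).
The central angle between the endpoints is δ = arccos(p₁·p₂) ≈ 1.489 rad (85.3°).
Interpolate at f = 2/4 with slerp weights a = sin((1−f)δ)/sin δ ≈ 0.680, b = sin(fδ)/sin δ ≈ 0.680.
p = a·p₁ + b·p₂ ≈ (-0.774, -0.479, -0.414); φ = arcsin(p_z) ≈ -24.42°, λ = atan2(p_y, p_x) ≈ -148.25°.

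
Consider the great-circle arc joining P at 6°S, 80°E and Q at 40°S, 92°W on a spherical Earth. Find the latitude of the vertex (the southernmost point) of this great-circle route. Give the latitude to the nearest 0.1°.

The great circle lies in the plane with unit normal n̂ = (p₁ × p₂)/|p₁ × p₂|.
Here n̂_z ≈ -0.146; the vertex latitude is φ_max = arccos|n̂_z| ≈ 81.6°.
Check via Clairaut: cos φ_max = |cos φ₁| · sin C = cos(6.0°)·sin(171.6°) ≈ 0.146, again giving ≈ 81.6°.

≈ 81.6°S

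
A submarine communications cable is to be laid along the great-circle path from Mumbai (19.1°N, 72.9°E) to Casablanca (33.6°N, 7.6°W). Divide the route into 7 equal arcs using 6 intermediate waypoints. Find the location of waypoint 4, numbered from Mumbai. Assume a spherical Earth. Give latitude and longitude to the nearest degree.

≈ 34°N, 30°E

Write both endpoints as unit vectors p₁, p₂ with components (cos φ cos λ, cos φ sin λ, sin φ).
The central angle between the endpoints is δ = arccos(p₁·p₂) ≈ 1.255 rad (71.9°).
Interpolate at f = 4/7 with slerp weights a = sin((1−f)δ)/sin δ ≈ 0.539, b = sin(fδ)/sin δ ≈ 0.691.
p = a·p₁ + b·p₂ ≈ (0.720, 0.411, 0.559); φ = arcsin(p_z) ≈ 33.98°, λ = atan2(p_y, p_x) ≈ 29.67°.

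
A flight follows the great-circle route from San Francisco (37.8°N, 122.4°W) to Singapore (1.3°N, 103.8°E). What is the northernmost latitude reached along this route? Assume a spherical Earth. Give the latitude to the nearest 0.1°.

The great circle lies in the plane with unit normal n̂ = (p₁ × p₂)/|p₁ × p₂|.
Here n̂_z ≈ -0.674; the vertex latitude is φ_max = arccos|n̂_z| ≈ 47.6°.
Check via Clairaut: cos φ_max = |cos φ₁| · sin C = cos(37.8°)·sin(58.5°) ≈ 0.674, again giving ≈ 47.6°.

≈ 47.6°N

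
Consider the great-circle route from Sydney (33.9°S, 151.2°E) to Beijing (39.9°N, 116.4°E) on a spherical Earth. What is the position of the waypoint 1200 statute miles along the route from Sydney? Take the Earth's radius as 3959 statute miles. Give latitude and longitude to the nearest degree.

≈ (18°S, 143°E)

Convert each endpoint to a unit vector on the sphere (x = cos φ cos λ, y = cos φ sin λ, z = sin φ).
The central angle between the endpoints is δ = arccos(p₁·p₂) ≈ 1.405 rad (80.5°). The total great-circle distance is δ·R ≈ 1.405 × 3959 ≈ 5562 mi, so the target fraction is f = 1200/5562 ≈ 0.216.
Interpolate at f ≈ 0.216 with slerp weights a = sin((1−f)δ)/sin δ ≈ 0.904, b = sin(fδ)/sin δ ≈ 0.303.
p = a·p₁ + b·p₂ ≈ (-0.761, 0.570, -0.310); φ = arcsin(p_z) ≈ -18.08°, λ = atan2(p_y, p_x) ≈ 143.19°.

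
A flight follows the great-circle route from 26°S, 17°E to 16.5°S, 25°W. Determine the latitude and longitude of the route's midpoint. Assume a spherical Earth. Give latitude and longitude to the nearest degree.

≈ 23°S, 5°W

Write both endpoints as unit vectors p₁, p₂ with components (cos φ cos λ, cos φ sin λ, sin φ).
The central angle between the endpoints is δ = arccos(p₁·p₂) ≈ 0.700 rad (40.1°).
Interpolate at f = 1/2 with slerp weights a = sin((1−f)δ)/sin δ ≈ 0.532, b = sin(fδ)/sin δ ≈ 0.532.
p = a·p₁ + b·p₂ ≈ (0.920, -0.076, -0.384); φ = arcsin(p_z) ≈ -22.61°, λ = atan2(p_y, p_x) ≈ -4.71°.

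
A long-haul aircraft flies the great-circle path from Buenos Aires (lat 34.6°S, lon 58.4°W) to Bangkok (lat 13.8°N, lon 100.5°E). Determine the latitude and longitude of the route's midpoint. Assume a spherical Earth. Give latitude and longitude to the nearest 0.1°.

Convert each endpoint to a unit vector on the sphere (x = cos φ cos λ, y = cos φ sin λ, z = sin φ).
The central angle between the endpoints is δ = arccos(p₁·p₂) ≈ 2.649 rad (151.8°).
Interpolate at f = 1/2 with slerp weights a = sin((1−f)δ)/sin δ ≈ 2.052, b = sin(fδ)/sin δ ≈ 2.052.
p = a·p₁ + b·p₂ ≈ (0.522, 0.521, -0.676); φ = arcsin(p_z) ≈ -42.51°, λ = atan2(p_y, p_x) ≈ 44.94°.

≈ lat 42.5°S, lon 44.9°E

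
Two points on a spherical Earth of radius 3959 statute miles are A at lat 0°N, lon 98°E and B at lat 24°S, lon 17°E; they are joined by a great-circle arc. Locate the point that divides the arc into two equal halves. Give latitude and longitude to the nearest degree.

≈ lat 16°S, lon 60°E

Write both endpoints as unit vectors p₁, p₂ with components (cos φ cos λ, cos φ sin λ, sin φ).
The central angle between the endpoints is δ = arccos(p₁·p₂) ≈ 1.427 rad (81.8°).
Interpolate at f = 1/2 with slerp weights a = sin((1−f)δ)/sin δ ≈ 0.661, b = sin(fδ)/sin δ ≈ 0.661.
p = a·p₁ + b·p₂ ≈ (0.486, 0.832, -0.269); φ = arcsin(p_z) ≈ -15.61°, λ = atan2(p_y, p_x) ≈ 59.71°.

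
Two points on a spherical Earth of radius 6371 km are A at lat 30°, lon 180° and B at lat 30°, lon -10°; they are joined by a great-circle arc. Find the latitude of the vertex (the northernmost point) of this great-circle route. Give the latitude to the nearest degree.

≈ 81°

The great circle lies in the plane with unit normal n̂ = (p₁ × p₂)/|p₁ × p₂|.
Here n̂_z ≈ +0.149; the vertex latitude is φ_max = arccos|n̂_z| ≈ 81.4°.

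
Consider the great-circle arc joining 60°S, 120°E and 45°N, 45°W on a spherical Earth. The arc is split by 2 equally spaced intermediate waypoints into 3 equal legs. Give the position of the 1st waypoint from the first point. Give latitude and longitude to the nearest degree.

Convert each endpoint to a unit vector on the sphere (x = cos φ cos λ, y = cos φ sin λ, z = sin φ).
The central angle between the endpoints is δ = arccos(p₁·p₂) ≈ 2.837 rad (162.5°).
Interpolate at f = 1/3 with slerp weights a = sin((1−f)δ)/sin δ ≈ 3.162, b = sin(fδ)/sin δ ≈ 2.701.
p = a·p₁ + b·p₂ ≈ (0.560, 0.019, -0.828); φ = arcsin(p_z) ≈ -55.92°, λ = atan2(p_y, p_x) ≈ 1.90°.

≈ 56°S, 2°E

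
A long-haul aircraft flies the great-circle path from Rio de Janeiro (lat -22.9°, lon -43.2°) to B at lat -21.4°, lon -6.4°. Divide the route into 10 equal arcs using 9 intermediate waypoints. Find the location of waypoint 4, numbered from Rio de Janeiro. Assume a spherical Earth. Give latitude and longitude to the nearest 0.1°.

Write both endpoints as unit vectors p₁, p₂ with components (cos φ cos λ, cos φ sin λ, sin φ).
The central angle between the endpoints is δ = arccos(p₁·p₂) ≈ 0.594 rad (34.0°).
Interpolate at f = 4/10 with slerp weights a = sin((1−f)δ)/sin δ ≈ 0.623, b = sin(fδ)/sin δ ≈ 0.421.
p = a·p₁ + b·p₂ ≈ (0.808, -0.437, -0.396); φ = arcsin(p_z) ≈ -23.33°, λ = atan2(p_y, p_x) ≈ -28.40°.

≈ lat -23.3°, lon -28.4°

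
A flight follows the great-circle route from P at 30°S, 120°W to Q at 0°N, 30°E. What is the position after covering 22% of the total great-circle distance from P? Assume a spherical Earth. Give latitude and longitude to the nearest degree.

Convert each endpoint to a unit vector on the sphere (x = cos φ cos λ, y = cos φ sin λ, z = sin φ).
The central angle between the endpoints is δ = arccos(p₁·p₂) ≈ 2.419 rad (138.6°).
Interpolate at f = 0.22 with slerp weights a = sin((1−f)δ)/sin δ ≈ 1.437, b = sin(fδ)/sin δ ≈ 0.767.
p = a·p₁ + b·p₂ ≈ (0.042, -0.694, -0.719); φ = arcsin(p_z) ≈ -45.93°, λ = atan2(p_y, p_x) ≈ -86.53°.

≈ 46°S, 87°W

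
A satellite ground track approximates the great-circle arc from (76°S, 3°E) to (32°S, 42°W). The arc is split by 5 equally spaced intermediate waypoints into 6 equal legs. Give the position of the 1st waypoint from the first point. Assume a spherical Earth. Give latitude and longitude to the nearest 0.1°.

The haversine formula gives a central angle δ ≈ 0.851 rad (48.8°) between the endpoints.
Interpolate at f = 1/6 with slerp weights a = sin((1−f)δ)/sin δ ≈ 0.866, b = sin(fδ)/sin δ ≈ 0.188.
p = a·p₁ + b·p₂ ≈ (0.328, -0.096, -0.940); φ = arcsin(p_z) ≈ -70.04°, λ = atan2(p_y, p_x) ≈ -16.28°.

≈ (70.0°S, 16.3°W)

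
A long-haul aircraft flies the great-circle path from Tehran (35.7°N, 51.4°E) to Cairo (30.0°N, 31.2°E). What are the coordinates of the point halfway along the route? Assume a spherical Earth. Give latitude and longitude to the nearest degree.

Convert each endpoint to a unit vector on the sphere (x = cos φ cos λ, y = cos φ sin λ, z = sin φ).
The central angle between the endpoints is δ = arccos(p₁·p₂) ≈ 0.312 rad (17.9°).
Interpolate at f = 1/2 with slerp weights a = sin((1−f)δ)/sin δ ≈ 0.506, b = sin(fδ)/sin δ ≈ 0.506.
p = a·p₁ + b·p₂ ≈ (0.631, 0.548, 0.548); φ = arcsin(p_z) ≈ 33.26°, λ = atan2(p_y, p_x) ≈ 40.97°.

≈ 33°N, 41°E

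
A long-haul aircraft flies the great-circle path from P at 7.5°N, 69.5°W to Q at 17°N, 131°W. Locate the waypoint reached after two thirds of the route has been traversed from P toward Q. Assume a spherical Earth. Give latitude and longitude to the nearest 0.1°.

≈ 15.6°N, 110.0°W

The haversine formula gives a central angle δ ≈ 1.058 rad (60.6°) between the endpoints.
Interpolate at f = 2/3 with slerp weights a = sin((1−f)δ)/sin δ ≈ 0.396, b = sin(fδ)/sin δ ≈ 0.744.
p = a·p₁ + b·p₂ ≈ (-0.329, -0.905, 0.269); φ = arcsin(p_z) ≈ 15.62°, λ = atan2(p_y, p_x) ≈ -109.98°.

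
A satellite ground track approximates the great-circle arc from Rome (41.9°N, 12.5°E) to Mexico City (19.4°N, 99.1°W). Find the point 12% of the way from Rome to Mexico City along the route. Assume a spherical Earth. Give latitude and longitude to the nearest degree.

≈ 46°N, 2°W

The haversine formula gives a central angle δ ≈ 1.607 rad (92.1°) between the endpoints.
Interpolate at f = 0.12 with slerp weights a = sin((1−f)δ)/sin δ ≈ 0.988, b = sin(fδ)/sin δ ≈ 0.192.
p = a·p₁ + b·p₂ ≈ (0.690, -0.019, 0.724); φ = arcsin(p_z) ≈ 46.37°, λ = atan2(p_y, p_x) ≈ -1.61°.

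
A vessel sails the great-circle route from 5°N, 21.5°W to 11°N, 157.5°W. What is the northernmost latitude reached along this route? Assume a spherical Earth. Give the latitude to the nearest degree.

≈ 21°N

The great circle lies in the plane with unit normal n̂ = (p₁ × p₂)/|p₁ × p₂|.
Here n̂_z ≈ -0.935; the vertex latitude is φ_max = arccos|n̂_z| ≈ 20.8°.
Check via Clairaut: cos φ_max = |cos φ₁| · sin C = cos(5.0°)·sin(69.7°) ≈ 0.935, again giving ≈ 20.8°.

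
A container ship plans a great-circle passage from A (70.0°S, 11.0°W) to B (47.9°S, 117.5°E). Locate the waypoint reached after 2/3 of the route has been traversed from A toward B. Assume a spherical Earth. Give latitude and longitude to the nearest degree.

≈ (65°S, 103°E)

The haversine formula gives a central angle δ ≈ 0.983 rad (56.3°) between the endpoints.
Interpolate at f = 2/3 with slerp weights a = sin((1−f)δ)/sin δ ≈ 0.387, b = sin(fδ)/sin δ ≈ 0.732.
p = a·p₁ + b·p₂ ≈ (-0.097, 0.410, -0.907); φ = arcsin(p_z) ≈ -65.07°, λ = atan2(p_y, p_x) ≈ 103.28°.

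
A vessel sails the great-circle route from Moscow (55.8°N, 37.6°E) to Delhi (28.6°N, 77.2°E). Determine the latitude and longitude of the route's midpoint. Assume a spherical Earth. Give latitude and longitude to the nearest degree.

≈ 44°N, 62°E

The haversine formula gives a central angle δ ≈ 0.682 rad (39.1°) between the endpoints.
Interpolate at f = 1/2 with slerp weights a = sin((1−f)δ)/sin δ ≈ 0.531, b = sin(fδ)/sin δ ≈ 0.531.
p = a·p₁ + b·p₂ ≈ (0.339, 0.636, 0.693); φ = arcsin(p_z) ≈ 43.85°, λ = atan2(p_y, p_x) ≈ 61.92°.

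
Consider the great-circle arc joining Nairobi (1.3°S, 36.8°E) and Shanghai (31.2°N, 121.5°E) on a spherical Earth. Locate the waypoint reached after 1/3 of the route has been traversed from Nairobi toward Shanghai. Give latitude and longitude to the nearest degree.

≈ 13°N, 62°E

From cos δ = sin φ₁ sin φ₂ + cos φ₁ cos φ₂ cos Δλ, the central angle is δ ≈ 1.504 rad (86.1°).
Interpolate at f = 1/3 with slerp weights a = sin((1−f)δ)/sin δ ≈ 0.845, b = sin(fδ)/sin δ ≈ 0.482.
p = a·p₁ + b·p₂ ≈ (0.461, 0.857, 0.230); φ = arcsin(p_z) ≈ 13.31°, λ = atan2(p_y, p_x) ≈ 61.73°.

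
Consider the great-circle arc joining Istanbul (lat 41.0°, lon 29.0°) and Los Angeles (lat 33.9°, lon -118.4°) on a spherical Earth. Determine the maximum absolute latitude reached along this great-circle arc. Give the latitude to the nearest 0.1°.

≈ 70.0°

The great circle lies in the plane with unit normal n̂ = (p₁ × p₂)/|p₁ × p₂|.
Here n̂_z ≈ -0.342; the vertex latitude is φ_max = arccos|n̂_z| ≈ 70.0°.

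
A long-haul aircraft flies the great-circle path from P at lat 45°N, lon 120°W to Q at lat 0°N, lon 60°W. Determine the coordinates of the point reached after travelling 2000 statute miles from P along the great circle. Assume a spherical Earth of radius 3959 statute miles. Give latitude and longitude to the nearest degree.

≈ lat 29°N, lon 89°W

Convert each endpoint to a unit vector on the sphere (x = cos φ cos λ, y = cos φ sin λ, z = sin φ).
The central angle between the endpoints is δ = arccos(p₁·p₂) ≈ 1.209 rad (69.3°). The total great-circle distance is δ·R ≈ 1.209 × 3959 ≈ 4788 mi, so the target fraction is f = 2000/4788 ≈ 0.418.
Interpolate at f ≈ 0.418 with slerp weights a = sin((1−f)δ)/sin δ ≈ 0.692, b = sin(fδ)/sin δ ≈ 0.517.
p = a·p₁ + b·p₂ ≈ (0.014, -0.872, 0.489); φ = arcsin(p_z) ≈ 29.30°, λ = atan2(p_y, p_x) ≈ -89.08°.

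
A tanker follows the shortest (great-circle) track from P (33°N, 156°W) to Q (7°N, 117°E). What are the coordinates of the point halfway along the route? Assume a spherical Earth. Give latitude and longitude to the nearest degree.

From cos δ = sin φ₁ sin φ₂ + cos φ₁ cos φ₂ cos Δλ, the central angle is δ ≈ 1.461 rad (83.7°).
Interpolate at f = 1/2 with slerp weights a = sin((1−f)δ)/sin δ ≈ 0.671, b = sin(fδ)/sin δ ≈ 0.671.
p = a·p₁ + b·p₂ ≈ (-0.817, 0.365, 0.447); φ = arcsin(p_z) ≈ 26.57°, λ = atan2(p_y, p_x) ≈ 155.94°.

≈ (27°N, 156°E)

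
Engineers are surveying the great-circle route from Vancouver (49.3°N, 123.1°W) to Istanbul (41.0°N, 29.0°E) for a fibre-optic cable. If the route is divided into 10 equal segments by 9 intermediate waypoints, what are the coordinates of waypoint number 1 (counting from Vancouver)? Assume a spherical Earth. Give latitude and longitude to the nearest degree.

≈ 57°N, 117°W

The haversine formula gives a central angle δ ≈ 1.508 rad (86.4°) between the endpoints.
Interpolate at f = 1/10 with slerp weights a = sin((1−f)δ)/sin δ ≈ 0.979, b = sin(fδ)/sin δ ≈ 0.151.
p = a·p₁ + b·p₂ ≈ (-0.249, -0.480, 0.841); φ = arcsin(p_z) ≈ 57.26°, λ = atan2(p_y, p_x) ≈ -117.46°.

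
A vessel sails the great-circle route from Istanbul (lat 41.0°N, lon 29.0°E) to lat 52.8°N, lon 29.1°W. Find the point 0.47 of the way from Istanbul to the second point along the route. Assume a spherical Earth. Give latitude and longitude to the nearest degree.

From cos δ = sin φ₁ sin φ₂ + cos φ₁ cos φ₂ cos Δλ, the central angle is δ ≈ 0.702 rad (40.2°).
Interpolate at f = 0.47 with slerp weights a = sin((1−f)δ)/sin δ ≈ 0.563, b = sin(fδ)/sin δ ≈ 0.502.
p = a·p₁ + b·p₂ ≈ (0.637, 0.058, 0.769); φ = arcsin(p_z) ≈ 50.26°, λ = atan2(p_y, p_x) ≈ 5.25°.

≈ lat 50°N, lon 5°E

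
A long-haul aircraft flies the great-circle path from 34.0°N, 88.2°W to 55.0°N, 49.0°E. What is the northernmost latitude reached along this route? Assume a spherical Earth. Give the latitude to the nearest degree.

≈ 71°N

The great circle lies in the plane with unit normal n̂ = (p₁ × p₂)/|p₁ × p₂|.
Here n̂_z ≈ +0.325; the vertex latitude is φ_max = arccos|n̂_z| ≈ 71.0°.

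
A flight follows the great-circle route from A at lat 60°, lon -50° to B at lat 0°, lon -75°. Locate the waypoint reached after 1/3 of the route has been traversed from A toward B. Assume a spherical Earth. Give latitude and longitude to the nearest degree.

≈ lat 41°, lon -63°

Write both endpoints as unit vectors p₁, p₂ with components (cos φ cos λ, cos φ sin λ, sin φ).
The central angle between the endpoints is δ = arccos(p₁·p₂) ≈ 1.100 rad (63.1°).
Interpolate at f = 1/3 with slerp weights a = sin((1−f)δ)/sin δ ≈ 0.751, b = sin(fδ)/sin δ ≈ 0.402.
p = a·p₁ + b·p₂ ≈ (0.346, -0.676, 0.651); φ = arcsin(p_z) ≈ 40.58°, λ = atan2(p_y, p_x) ≈ -62.94°.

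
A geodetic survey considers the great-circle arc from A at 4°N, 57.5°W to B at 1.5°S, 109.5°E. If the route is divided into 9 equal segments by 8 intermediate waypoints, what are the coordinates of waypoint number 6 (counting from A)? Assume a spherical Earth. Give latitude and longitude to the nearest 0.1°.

≈ 8.3°N, 54.6°E

Write both endpoints as unit vectors p₁, p₂ with components (cos φ cos λ, cos φ sin λ, sin φ).
The central angle between the endpoints is δ = arccos(p₁·p₂) ≈ 2.911 rad (166.8°).
Interpolate at f = 6/9 with slerp weights a = sin((1−f)δ)/sin δ ≈ 3.607, b = sin(fδ)/sin δ ≈ 4.076.
p = a·p₁ + b·p₂ ≈ (0.573, 0.807, 0.145); φ = arcsin(p_z) ≈ 8.33°, λ = atan2(p_y, p_x) ≈ 54.61°.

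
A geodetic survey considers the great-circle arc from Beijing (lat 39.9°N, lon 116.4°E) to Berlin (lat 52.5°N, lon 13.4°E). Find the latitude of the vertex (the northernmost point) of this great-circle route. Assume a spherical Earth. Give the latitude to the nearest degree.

≈ 60°N

The great circle lies in the plane with unit normal n̂ = (p₁ × p₂)/|p₁ × p₂|.
Here n̂_z ≈ -0.497; the vertex latitude is φ_max = arccos|n̂_z| ≈ 60.2°.
Check via Clairaut: cos φ_max = |cos φ₁| · sin C = cos(39.9°)·sin(40.4°) ≈ 0.497, again giving ≈ 60.2°.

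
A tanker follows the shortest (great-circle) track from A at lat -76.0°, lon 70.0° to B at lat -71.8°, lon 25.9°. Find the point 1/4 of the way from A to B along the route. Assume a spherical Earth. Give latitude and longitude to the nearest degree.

≈ lat -76°, lon 57°

From cos δ = sin φ₁ sin φ₂ + cos φ₁ cos φ₂ cos Δλ, the central angle is δ ≈ 0.219 rad (12.6°).
Interpolate at f = 1/4 with slerp weights a = sin((1−f)δ)/sin δ ≈ 0.753, b = sin(fδ)/sin δ ≈ 0.252.
p = a·p₁ + b·p₂ ≈ (0.133, 0.205, -0.970); φ = arcsin(p_z) ≈ -75.83°, λ = atan2(p_y, p_x) ≈ 57.08°.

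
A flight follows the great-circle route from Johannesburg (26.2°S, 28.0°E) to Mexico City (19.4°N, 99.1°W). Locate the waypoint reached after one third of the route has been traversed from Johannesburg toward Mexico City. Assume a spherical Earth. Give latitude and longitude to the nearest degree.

From cos δ = sin φ₁ sin φ₂ + cos φ₁ cos φ₂ cos Δλ, the central angle is δ ≈ 2.288 rad (131.1°).
Interpolate at f = 1/3 with slerp weights a = sin((1−f)δ)/sin δ ≈ 1.325, b = sin(fδ)/sin δ ≈ 0.916.
p = a·p₁ + b·p₂ ≈ (0.913, -0.295, -0.281); φ = arcsin(p_z) ≈ -16.30°, λ = atan2(p_y, p_x) ≈ -17.92°.

≈ 16°S, 18°W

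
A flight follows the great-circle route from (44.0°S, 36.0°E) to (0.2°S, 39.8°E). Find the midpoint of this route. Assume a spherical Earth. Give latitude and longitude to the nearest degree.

≈ (22°S, 38°E)

From cos δ = sin φ₁ sin φ₂ + cos φ₁ cos φ₂ cos Δλ, the central angle is δ ≈ 0.767 rad (43.9°).
Interpolate at f = 1/2 with slerp weights a = sin((1−f)δ)/sin δ ≈ 0.539, b = sin(fδ)/sin δ ≈ 0.539.
p = a·p₁ + b·p₂ ≈ (0.728, 0.573, -0.376); φ = arcsin(p_z) ≈ -22.11°, λ = atan2(p_y, p_x) ≈ 38.21°.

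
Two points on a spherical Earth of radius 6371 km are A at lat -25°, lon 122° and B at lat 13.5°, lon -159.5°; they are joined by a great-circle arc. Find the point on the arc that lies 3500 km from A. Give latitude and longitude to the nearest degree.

Convert each endpoint to a unit vector on the sphere (x = cos φ cos λ, y = cos φ sin λ, z = sin φ).
The central angle between the endpoints is δ = arccos(p₁·p₂) ≈ 1.494 rad (85.6°). The total great-circle distance is δ·R ≈ 1.494 × 6371 ≈ 9516 km, so the target fraction is f = 3500/9516 ≈ 0.368.
Interpolate at f ≈ 0.368 with slerp weights a = sin((1−f)δ)/sin δ ≈ 0.813, b = sin(fδ)/sin δ ≈ 0.524.
p = a·p₁ + b·p₂ ≈ (-0.867, 0.446, -0.221); φ = arcsin(p_z) ≈ -12.78°, λ = atan2(p_y, p_x) ≈ 152.78°.

≈ lat -13°, lon 153°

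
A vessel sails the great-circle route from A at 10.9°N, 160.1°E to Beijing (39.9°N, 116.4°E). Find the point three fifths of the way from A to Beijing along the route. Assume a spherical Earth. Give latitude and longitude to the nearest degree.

≈ 30°N, 137°E

Write both endpoints as unit vectors p₁, p₂ with components (cos φ cos λ, cos φ sin λ, sin φ).
The central angle between the endpoints is δ = arccos(p₁·p₂) ≈ 0.842 rad (48.2°).
Interpolate at f = 3/5 with slerp weights a = sin((1−f)δ)/sin δ ≈ 0.443, b = sin(fδ)/sin δ ≈ 0.649.
p = a·p₁ + b·p₂ ≈ (-0.630, 0.594, 0.500); φ = arcsin(p_z) ≈ 30.00°, λ = atan2(p_y, p_x) ≈ 136.71°.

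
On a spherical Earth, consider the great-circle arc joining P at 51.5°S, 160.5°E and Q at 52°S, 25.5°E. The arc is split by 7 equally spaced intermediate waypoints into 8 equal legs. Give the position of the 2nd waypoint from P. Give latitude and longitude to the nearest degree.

≈ 66°S, 141°E

Write both endpoints as unit vectors p₁, p₂ with components (cos φ cos λ, cos φ sin λ, sin φ).
The central angle between the endpoints is δ = arccos(p₁·p₂) ≈ 1.218 rad (69.8°).
Interpolate at f = 2/8 with slerp weights a = sin((1−f)δ)/sin δ ≈ 0.844, b = sin(fδ)/sin δ ≈ 0.319.
p = a·p₁ + b·p₂ ≈ (-0.317, 0.260, -0.912); φ = arcsin(p_z) ≈ -65.77°, λ = atan2(p_y, p_x) ≈ 140.69°.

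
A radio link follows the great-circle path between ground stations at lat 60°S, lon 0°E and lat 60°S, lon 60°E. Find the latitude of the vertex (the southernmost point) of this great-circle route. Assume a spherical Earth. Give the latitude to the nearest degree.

The great circle lies in the plane with unit normal n̂ = (p₁ × p₂)/|p₁ × p₂|.
Here n̂_z ≈ +0.447; the vertex latitude is φ_max = arccos|n̂_z| ≈ 63.4°.
Check via Clairaut: cos φ_max = |cos φ₁| · sin C = cos(60.0°)·sin(116.6°) ≈ 0.447, again giving ≈ 63.4°.

≈ 63°S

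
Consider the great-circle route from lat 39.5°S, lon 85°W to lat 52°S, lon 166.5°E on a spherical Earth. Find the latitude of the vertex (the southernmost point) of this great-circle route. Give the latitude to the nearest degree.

The great circle lies in the plane with unit normal n̂ = (p₁ × p₂)/|p₁ × p₂|.
Here n̂_z ≈ -0.481; the vertex latitude is φ_max = arccos|n̂_z| ≈ 61.2°.
Check via Clairaut: cos φ_max = |cos φ₁| · sin C = cos(39.5°)·sin(141.4°) ≈ 0.481, again giving ≈ 61.2°.

≈ 61°S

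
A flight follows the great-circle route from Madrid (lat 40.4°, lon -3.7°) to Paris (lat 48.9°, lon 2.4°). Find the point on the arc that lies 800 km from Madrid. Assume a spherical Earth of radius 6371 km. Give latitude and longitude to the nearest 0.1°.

≈ lat 46.8°, lon 0.7°

Convert each endpoint to a unit vector on the sphere (x = cos φ cos λ, y = cos φ sin λ, z = sin φ).
The central angle between the endpoints is δ = arccos(p₁·p₂) ≈ 0.166 rad (9.5°). The total great-circle distance is δ·R ≈ 0.166 × 6371 ≈ 1060 km, so the target fraction is f = 800/1060 ≈ 0.754.
Interpolate at f ≈ 0.754 with slerp weights a = sin((1−f)δ)/sin δ ≈ 0.247, b = sin(fδ)/sin δ ≈ 0.756.
p = a·p₁ + b·p₂ ≈ (0.684, 0.009, 0.729); φ = arcsin(p_z) ≈ 46.84°, λ = atan2(p_y, p_x) ≈ 0.73°.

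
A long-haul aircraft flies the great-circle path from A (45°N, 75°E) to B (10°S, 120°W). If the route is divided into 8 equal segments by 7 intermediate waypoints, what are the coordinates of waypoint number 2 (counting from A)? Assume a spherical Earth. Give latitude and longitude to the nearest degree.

≈ (72°N, 126°E)

From cos δ = sin φ₁ sin φ₂ + cos φ₁ cos φ₂ cos Δλ, the central angle is δ ≈ 2.491 rad (142.7°).
Interpolate at f = 2/8 with slerp weights a = sin((1−f)δ)/sin δ ≈ 1.578, b = sin(fδ)/sin δ ≈ 0.962.
p = a·p₁ + b·p₂ ≈ (-0.185, 0.257, 0.949); φ = arcsin(p_z) ≈ 71.54°, λ = atan2(p_y, p_x) ≈ 125.76°.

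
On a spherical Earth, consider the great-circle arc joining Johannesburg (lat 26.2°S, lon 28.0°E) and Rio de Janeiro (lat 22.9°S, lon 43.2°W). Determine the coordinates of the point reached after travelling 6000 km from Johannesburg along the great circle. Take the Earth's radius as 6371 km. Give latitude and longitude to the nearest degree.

Convert each endpoint to a unit vector on the sphere (x = cos φ cos λ, y = cos φ sin λ, z = sin φ).
The central angle between the endpoints is δ = arccos(p₁·p₂) ≈ 1.117 rad (64.0°). The total great-circle distance is δ·R ≈ 1.117 × 6371 ≈ 7118 km, so the target fraction is f = 6000/7118 ≈ 0.843.
Interpolate at f ≈ 0.843 with slerp weights a = sin((1−f)δ)/sin δ ≈ 0.194, b = sin(fδ)/sin δ ≈ 0.900.
p = a·p₁ + b·p₂ ≈ (0.758, -0.485, -0.436); φ = arcsin(p_z) ≈ -25.83°, λ = atan2(p_y, p_x) ≈ -32.64°.

≈ lat 26°S, lon 33°W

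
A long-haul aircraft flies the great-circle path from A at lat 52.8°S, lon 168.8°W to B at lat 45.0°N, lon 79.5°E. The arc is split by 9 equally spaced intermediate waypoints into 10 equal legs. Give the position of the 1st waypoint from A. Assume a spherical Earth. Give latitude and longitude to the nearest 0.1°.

Convert each endpoint to a unit vector on the sphere (x = cos φ cos λ, y = cos φ sin λ, z = sin φ).
The central angle between the endpoints is δ = arccos(p₁·p₂) ≈ 2.376 rad (136.2°).
Interpolate at f = 1/10 with slerp weights a = sin((1−f)δ)/sin δ ≈ 1.217, b = sin(fδ)/sin δ ≈ 0.340.
p = a·p₁ + b·p₂ ≈ (-0.678, 0.093, -0.729); φ = arcsin(p_z) ≈ -46.81°, λ = atan2(p_y, p_x) ≈ 172.16°.

≈ lat 46.8°S, lon 172.2°E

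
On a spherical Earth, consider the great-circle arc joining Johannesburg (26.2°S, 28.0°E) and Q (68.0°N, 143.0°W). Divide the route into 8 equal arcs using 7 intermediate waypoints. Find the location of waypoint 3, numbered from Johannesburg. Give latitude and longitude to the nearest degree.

The haversine formula gives a central angle δ ≈ 2.406 rad (137.8°) between the endpoints.
Interpolate at f = 3/8 with slerp weights a = sin((1−f)δ)/sin δ ≈ 1.487, b = sin(fδ)/sin δ ≈ 1.169.
p = a·p₁ + b·p₂ ≈ (0.828, 0.363, 0.428); φ = arcsin(p_z) ≈ 25.32°, λ = atan2(p_y, p_x) ≈ 23.65°.

≈ (25°N, 24°E)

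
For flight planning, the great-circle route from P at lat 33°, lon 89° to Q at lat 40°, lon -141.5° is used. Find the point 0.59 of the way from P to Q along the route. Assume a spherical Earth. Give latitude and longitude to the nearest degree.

Write both endpoints as unit vectors p₁, p₂ with components (cos φ cos λ, cos φ sin λ, sin φ).
The central angle between the endpoints is δ = arccos(p₁·p₂) ≈ 1.629 rad (93.4°).
Interpolate at f = 0.59 with slerp weights a = sin((1−f)δ)/sin δ ≈ 0.621, b = sin(fδ)/sin δ ≈ 0.821.
p = a·p₁ + b·p₂ ≈ (-0.483, 0.129, 0.866); φ = arcsin(p_z) ≈ 59.99°, λ = atan2(p_y, p_x) ≈ 165.10°.

≈ lat 60°, lon 165°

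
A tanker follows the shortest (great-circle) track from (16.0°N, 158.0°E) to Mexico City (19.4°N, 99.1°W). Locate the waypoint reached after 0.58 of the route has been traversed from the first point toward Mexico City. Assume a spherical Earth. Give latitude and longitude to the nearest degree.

≈ (27°N, 143°W)

The haversine formula gives a central angle δ ≈ 1.682 rad (96.4°) between the endpoints.
Interpolate at f = 0.58 with slerp weights a = sin((1−f)δ)/sin δ ≈ 0.653, b = sin(fδ)/sin δ ≈ 0.833.
p = a·p₁ + b·p₂ ≈ (-0.706, -0.541, 0.457); φ = arcsin(p_z) ≈ 27.18°, λ = atan2(p_y, p_x) ≈ -142.57°.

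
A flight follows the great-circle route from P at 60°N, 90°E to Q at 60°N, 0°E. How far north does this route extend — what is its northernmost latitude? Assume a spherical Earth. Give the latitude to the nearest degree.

≈ 68°N

The great circle lies in the plane with unit normal n̂ = (p₁ × p₂)/|p₁ × p₂|.
Here n̂_z ≈ -0.378; the vertex latitude is φ_max = arccos|n̂_z| ≈ 67.8°.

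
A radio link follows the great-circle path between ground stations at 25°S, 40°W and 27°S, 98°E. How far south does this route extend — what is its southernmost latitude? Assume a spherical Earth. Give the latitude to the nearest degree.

The great circle lies in the plane with unit normal n̂ = (p₁ × p₂)/|p₁ × p₂|.
Here n̂_z ≈ +0.592; the vertex latitude is φ_max = arccos|n̂_z| ≈ 53.7°.
Check via Clairaut: cos φ_max = |cos φ₁| · sin C = cos(25.0°)·sin(139.2°) ≈ 0.592, again giving ≈ 53.7°.

≈ 54°S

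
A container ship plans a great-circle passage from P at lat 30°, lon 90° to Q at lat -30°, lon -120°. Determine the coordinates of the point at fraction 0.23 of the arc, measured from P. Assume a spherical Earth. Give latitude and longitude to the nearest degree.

Write both endpoints as unit vectors p₁, p₂ with components (cos φ cos λ, cos φ sin λ, sin φ).
The central angle between the endpoints is δ = arccos(p₁·p₂) ≈ 2.689 rad (154.1°).
Interpolate at f = 0.23 with slerp weights a = sin((1−f)δ)/sin δ ≈ 2.009, b = sin(fδ)/sin δ ≈ 1.327.
p = a·p₁ + b·p₂ ≈ (-0.575, 0.744, 0.341); φ = arcsin(p_z) ≈ 19.92°, λ = atan2(p_y, p_x) ≈ 127.68°.

≈ lat 20°, lon 128°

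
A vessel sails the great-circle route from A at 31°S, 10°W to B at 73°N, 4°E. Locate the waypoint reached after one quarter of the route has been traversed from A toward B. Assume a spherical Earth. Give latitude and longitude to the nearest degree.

≈ 5°S, 8°W

The haversine formula gives a central angle δ ≈ 1.823 rad (104.4°) between the endpoints.
Interpolate at f = 1/4 with slerp weights a = sin((1−f)δ)/sin δ ≈ 1.011, b = sin(fδ)/sin δ ≈ 0.454.
p = a·p₁ + b·p₂ ≈ (0.986, -0.141, -0.086); φ = arcsin(p_z) ≈ -4.95°, λ = atan2(p_y, p_x) ≈ -8.15°.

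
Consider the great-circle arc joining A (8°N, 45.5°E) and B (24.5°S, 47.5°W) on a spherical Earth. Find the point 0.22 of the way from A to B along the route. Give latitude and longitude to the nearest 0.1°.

≈ (0.9°S, 26.3°E)

Convert each endpoint to a unit vector on the sphere (x = cos φ cos λ, y = cos φ sin λ, z = sin φ).
The central angle between the endpoints is δ = arccos(p₁·p₂) ≈ 1.676 rad (96.0°).
Interpolate at f = 0.22 with slerp weights a = sin((1−f)δ)/sin δ ≈ 0.971, b = sin(fδ)/sin δ ≈ 0.362.
p = a·p₁ + b·p₂ ≈ (0.897, 0.443, -0.015); φ = arcsin(p_z) ≈ -0.87°, λ = atan2(p_y, p_x) ≈ 26.27°.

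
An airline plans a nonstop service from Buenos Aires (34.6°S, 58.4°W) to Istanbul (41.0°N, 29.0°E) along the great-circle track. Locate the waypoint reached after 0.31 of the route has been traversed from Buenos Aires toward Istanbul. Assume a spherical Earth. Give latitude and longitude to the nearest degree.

Convert each endpoint to a unit vector on the sphere (x = cos φ cos λ, y = cos φ sin λ, z = sin φ).
The central angle between the endpoints is δ = arccos(p₁·p₂) ≈ 1.922 rad (110.1°).
Interpolate at f = 0.31 with slerp weights a = sin((1−f)δ)/sin δ ≈ 1.033, b = sin(fδ)/sin δ ≈ 0.598.
p = a·p₁ + b·p₂ ≈ (0.840, -0.506, -0.195); φ = arcsin(p_z) ≈ -11.22°, λ = atan2(p_y, p_x) ≈ -31.04°.

≈ 11°S, 31°W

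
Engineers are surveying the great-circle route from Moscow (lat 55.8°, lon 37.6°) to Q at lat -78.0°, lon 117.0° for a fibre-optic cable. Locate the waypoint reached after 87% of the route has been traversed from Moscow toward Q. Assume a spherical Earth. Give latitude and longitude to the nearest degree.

From cos δ = sin φ₁ sin φ₂ + cos φ₁ cos φ₂ cos Δλ, the central angle is δ ≈ 2.478 rad (142.0°).
Interpolate at f = 0.87 with slerp weights a = sin((1−f)δ)/sin δ ≈ 0.514, b = sin(fδ)/sin δ ≈ 1.353.
p = a·p₁ + b·p₂ ≈ (0.101, 0.427, -0.899); φ = arcsin(p_z) ≈ -63.99°, λ = atan2(p_y, p_x) ≈ 76.68°.

≈ lat -64°, lon 77°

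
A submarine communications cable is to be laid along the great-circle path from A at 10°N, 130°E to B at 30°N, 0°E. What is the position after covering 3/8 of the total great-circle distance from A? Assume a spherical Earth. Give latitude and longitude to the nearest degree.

The haversine formula gives a central angle δ ≈ 2.050 rad (117.5°) between the endpoints.
Interpolate at f = 3/8 with slerp weights a = sin((1−f)δ)/sin δ ≈ 1.080, b = sin(fδ)/sin δ ≈ 0.784.
p = a·p₁ + b·p₂ ≈ (-0.005, 0.815, 0.579); φ = arcsin(p_z) ≈ 35.41°, λ = atan2(p_y, p_x) ≈ 90.36°.

≈ 35°N, 90°E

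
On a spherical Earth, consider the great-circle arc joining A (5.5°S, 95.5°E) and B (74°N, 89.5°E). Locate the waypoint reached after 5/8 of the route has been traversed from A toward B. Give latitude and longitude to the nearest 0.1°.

≈ (44.2°N, 93.7°E)

Convert each endpoint to a unit vector on the sphere (x = cos φ cos λ, y = cos φ sin λ, z = sin φ).
The central angle between the endpoints is δ = arccos(p₁·p₂) ≈ 1.389 rad (79.6°).
Interpolate at f = 5/8 with slerp weights a = sin((1−f)δ)/sin δ ≈ 0.506, b = sin(fδ)/sin δ ≈ 0.776.
p = a·p₁ + b·p₂ ≈ (-0.046, 0.715, 0.697); φ = arcsin(p_z) ≈ 44.22°, λ = atan2(p_y, p_x) ≈ 93.71°.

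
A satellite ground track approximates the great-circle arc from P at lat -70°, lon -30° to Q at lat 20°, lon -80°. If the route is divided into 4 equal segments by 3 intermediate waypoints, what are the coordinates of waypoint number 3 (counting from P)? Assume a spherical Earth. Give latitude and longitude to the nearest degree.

Convert each endpoint to a unit vector on the sphere (x = cos φ cos λ, y = cos φ sin λ, z = sin φ).
The central angle between the endpoints is δ = arccos(p₁·p₂) ≈ 1.686 rad (96.6°).
Interpolate at f = 3/4 with slerp weights a = sin((1−f)δ)/sin δ ≈ 0.412, b = sin(fδ)/sin δ ≈ 0.960.
p = a·p₁ + b·p₂ ≈ (0.279, -0.959, -0.059); φ = arcsin(p_z) ≈ -3.37°, λ = atan2(p_y, p_x) ≈ -73.80°.

≈ lat -3°, lon -74°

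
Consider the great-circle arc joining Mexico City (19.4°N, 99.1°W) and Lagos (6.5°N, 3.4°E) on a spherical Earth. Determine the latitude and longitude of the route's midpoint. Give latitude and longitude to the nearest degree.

Write both endpoints as unit vectors p₁, p₂ with components (cos φ cos λ, cos φ sin λ, sin φ).
The central angle between the endpoints is δ = arccos(p₁·p₂) ≈ 1.737 rad (99.5°).
Interpolate at f = 1/2 with slerp weights a = sin((1−f)δ)/sin δ ≈ 0.774, b = sin(fδ)/sin δ ≈ 0.774.
p = a·p₁ + b·p₂ ≈ (0.652, -0.675, 0.345); φ = arcsin(p_z) ≈ 20.16°, λ = atan2(p_y, p_x) ≈ -45.99°.

≈ 20°N, 46°W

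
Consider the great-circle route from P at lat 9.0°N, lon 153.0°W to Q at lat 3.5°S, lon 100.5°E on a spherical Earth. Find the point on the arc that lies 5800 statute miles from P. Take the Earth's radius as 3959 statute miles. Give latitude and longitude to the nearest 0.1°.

≈ lat 0.0°N, lon 123.1°E

Write both endpoints as unit vectors p₁, p₂ with components (cos φ cos λ, cos φ sin λ, sin φ).
The central angle between the endpoints is δ = arccos(p₁·p₂) ≈ 1.865 rad (106.8°). The total great-circle distance is δ·R ≈ 1.865 × 3959 ≈ 7382 mi, so the target fraction is f = 5800/7382 ≈ 0.786.
Interpolate at f ≈ 0.786 with slerp weights a = sin((1−f)δ)/sin δ ≈ 0.406, b = sin(fδ)/sin δ ≈ 1.039.
p = a·p₁ + b·p₂ ≈ (-0.547, 0.837, 0.000); φ = arcsin(p_z) ≈ 0.01°, λ = atan2(p_y, p_x) ≈ 123.14°.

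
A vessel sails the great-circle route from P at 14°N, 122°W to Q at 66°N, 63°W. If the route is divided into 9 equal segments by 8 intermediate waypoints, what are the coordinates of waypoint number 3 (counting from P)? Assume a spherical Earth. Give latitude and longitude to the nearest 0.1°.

Convert each endpoint to a unit vector on the sphere (x = cos φ cos λ, y = cos φ sin λ, z = sin φ).
The central angle between the endpoints is δ = arccos(p₁·p₂) ≈ 1.133 rad (64.9°).
Interpolate at f = 3/9 with slerp weights a = sin((1−f)δ)/sin δ ≈ 0.757, b = sin(fδ)/sin δ ≈ 0.407.
p = a·p₁ + b·p₂ ≈ (-0.314, -0.770, 0.555); φ = arcsin(p_z) ≈ 33.71°, λ = atan2(p_y, p_x) ≈ -112.18°.

≈ 33.7°N, 112.2°W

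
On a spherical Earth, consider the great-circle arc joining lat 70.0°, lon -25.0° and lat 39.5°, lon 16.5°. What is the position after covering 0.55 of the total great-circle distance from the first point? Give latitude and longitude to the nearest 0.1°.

Convert each endpoint to a unit vector on the sphere (x = cos φ cos λ, y = cos φ sin λ, z = sin φ).
The central angle between the endpoints is δ = arccos(p₁·p₂) ≈ 0.651 rad (37.3°).
Interpolate at f = 0.55 with slerp weights a = sin((1−f)δ)/sin δ ≈ 0.477, b = sin(fδ)/sin δ ≈ 0.578.
p = a·p₁ + b·p₂ ≈ (0.576, 0.058, 0.816); φ = arcsin(p_z) ≈ 54.65°, λ = atan2(p_y, p_x) ≈ 5.74°.

≈ lat 54.7°, lon 5.7°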